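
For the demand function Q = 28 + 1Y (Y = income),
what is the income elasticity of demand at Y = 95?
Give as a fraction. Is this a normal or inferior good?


dQ/dY = 1
At Y = 95: Q = 28 + 1*95 = 123
Ey = (dQ/dY)(Y/Q) = 1 * 95 / 123 = 95/123
Since Ey > 0, this is a normal good.

95/123 (normal good)


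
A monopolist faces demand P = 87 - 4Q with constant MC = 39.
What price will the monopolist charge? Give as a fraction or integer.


MR = 87 - 8Q
Set MR = MC: 87 - 8Q = 39
Q* = 6
Substitute into demand:
P* = 87 - 4*6 = 63

63


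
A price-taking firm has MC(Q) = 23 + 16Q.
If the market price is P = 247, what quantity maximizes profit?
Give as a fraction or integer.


In perfect competition, profit is maximized where P = MC.
247 = 23 + 16Q
224 = 16Q
Q* = 224/16 = 14

14


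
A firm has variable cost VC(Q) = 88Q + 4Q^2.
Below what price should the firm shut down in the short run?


AVC(Q) = VC(Q)/Q = 88 + 4Q
AVC is increasing in Q, so minimum AVC is at Q -> 0+.
Min AVC = 88
The firm should shut down if P < 88.

88


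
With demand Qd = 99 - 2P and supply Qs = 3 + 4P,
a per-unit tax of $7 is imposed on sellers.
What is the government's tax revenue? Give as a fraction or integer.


With tax on sellers, new supply: Qs' = 3 + 4(P - 7)
= 4P - 25
New equilibrium quantity:
Q_new = 173/3
Tax revenue = tax * Q_new = 7 * 173/3 = 1211/3

1211/3


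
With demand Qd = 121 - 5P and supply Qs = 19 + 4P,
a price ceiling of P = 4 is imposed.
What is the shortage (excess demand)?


At P = 4:
Qd = 121 - 5*4 = 101
Qs = 19 + 4*4 = 35
Shortage = Qd - Qs = 101 - 35 = 66

66


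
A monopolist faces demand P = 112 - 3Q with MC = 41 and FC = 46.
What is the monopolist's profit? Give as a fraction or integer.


MR = MC: 112 - 6Q = 41
Q* = 71/6
P* = 112 - 3*71/6 = 153/2
Profit = (P* - MC)*Q* - FC
= (153/2 - 41)*71/6 - 46
= 71/2*71/6 - 46
= 5041/12 - 46 = 4489/12

4489/12


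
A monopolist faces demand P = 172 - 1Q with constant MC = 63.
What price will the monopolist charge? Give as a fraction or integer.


MR = 172 - 2Q
Set MR = MC: 172 - 2Q = 63
Q* = 109/2
Substitute into demand:
P* = 172 - 1*109/2 = 235/2

235/2


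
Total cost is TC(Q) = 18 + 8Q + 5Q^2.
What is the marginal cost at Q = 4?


MC = dTC/dQ = 8 + 2*5*Q
At Q = 4:
MC = 8 + 10*4
MC = 8 + 40 = 48

48


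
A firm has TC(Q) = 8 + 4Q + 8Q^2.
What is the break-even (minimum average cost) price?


AC(Q) = 8/Q + 4 + 8Q
To minimize: dAC/dQ = -8/Q^2 + 8 = 0
Q^2 = 8/8 = 1
Q* = 1
Min AC = 8/1 + 4 + 8*1
Min AC = 8 + 4 + 8 = 20

20


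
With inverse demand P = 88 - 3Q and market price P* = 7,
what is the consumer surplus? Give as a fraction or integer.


Maximum willingness to pay (at Q=0): P_max = 88
Quantity demanded at P* = 7:
Q* = (88 - 7)/3 = 27
CS = (1/2) * Q* * (P_max - P*)
CS = (1/2) * 27 * (88 - 7)
CS = (1/2) * 27 * 81 = 2187/2

2187/2


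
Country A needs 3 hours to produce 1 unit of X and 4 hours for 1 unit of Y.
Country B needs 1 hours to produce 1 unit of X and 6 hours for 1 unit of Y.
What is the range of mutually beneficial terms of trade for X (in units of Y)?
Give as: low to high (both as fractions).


Opportunity cost of X for Country A = hours_X / hours_Y = 3/4 = 3/4 units of Y
Opportunity cost of X for Country B = hours_X / hours_Y = 1/6 = 1/6 units of Y
Terms of trade must be between the two opportunity costs.
Range: 1/6 to 3/4

1/6 to 3/4


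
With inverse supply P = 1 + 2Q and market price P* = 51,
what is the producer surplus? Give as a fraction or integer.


Minimum supply price (at Q=0): P_min = 1
Quantity supplied at P* = 51:
Q* = (51 - 1)/2 = 25
PS = (1/2) * Q* * (P* - P_min)
PS = (1/2) * 25 * (51 - 1)
PS = (1/2) * 25 * 50 = 625

625


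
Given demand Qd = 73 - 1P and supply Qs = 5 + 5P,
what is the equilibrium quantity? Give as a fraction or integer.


First find equilibrium price:
73 - 1P = 5 + 5P
P* = 68/6 = 34/3
Then substitute into demand:
Q* = 73 - 1 * 34/3 = 185/3

185/3


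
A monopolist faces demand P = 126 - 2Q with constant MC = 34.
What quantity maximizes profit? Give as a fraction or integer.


TR = P*Q = (126 - 2Q)Q = 126Q - 2Q^2
MR = dTR/dQ = 126 - 4Q
Set MR = MC:
126 - 4Q = 34
92 = 4Q
Q* = 92/4 = 23

23


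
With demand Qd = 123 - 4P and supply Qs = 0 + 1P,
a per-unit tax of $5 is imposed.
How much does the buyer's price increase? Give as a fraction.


With a per-unit tax, the buyer's price increase depends on relative slopes.
Supply slope: d = 1, Demand slope: b = 4
Buyer's price increase = d * tax / (b + d)
= 1 * 5 / (4 + 1)
= 5 / 5 = 1

1


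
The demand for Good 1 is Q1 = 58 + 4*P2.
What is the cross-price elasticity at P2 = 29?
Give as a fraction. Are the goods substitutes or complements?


dQ1/dP2 = 4
At P2 = 29: Q1 = 58 + 4*29 = 174
Exy = (dQ1/dP2)(P2/Q1) = 4 * 29 / 174 = 2/3
Since Exy > 0, the goods are substitutes.

2/3 (substitutes)


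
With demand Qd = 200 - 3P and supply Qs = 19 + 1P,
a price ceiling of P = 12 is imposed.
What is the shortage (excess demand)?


At P = 12:
Qd = 200 - 3*12 = 164
Qs = 19 + 1*12 = 31
Shortage = Qd - Qs = 164 - 31 = 133

133


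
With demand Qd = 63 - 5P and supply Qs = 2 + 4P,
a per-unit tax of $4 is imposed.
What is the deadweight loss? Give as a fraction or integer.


Pre-tax equilibrium quantity: Q* = 262/9
Post-tax equilibrium quantity: Q_tax = 182/9
Reduction in quantity: Q* - Q_tax = 80/9
DWL = (1/2) * tax * (Q* - Q_tax)
DWL = (1/2) * 4 * 80/9 = 160/9

160/9


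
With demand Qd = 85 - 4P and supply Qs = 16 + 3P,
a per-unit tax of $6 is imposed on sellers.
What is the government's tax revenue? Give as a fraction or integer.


With tax on sellers, new supply: Qs' = 16 + 3(P - 6)
= 3P - 2
New equilibrium quantity:
Q_new = 247/7
Tax revenue = tax * Q_new = 6 * 247/7 = 1482/7

1482/7


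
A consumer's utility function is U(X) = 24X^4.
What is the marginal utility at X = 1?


MU = dU/dX = 24*4*X^(4-1)
MU = 96*X^3
At X = 1:
MU = 96 * 1^3
MU = 96 * 1 = 96

96


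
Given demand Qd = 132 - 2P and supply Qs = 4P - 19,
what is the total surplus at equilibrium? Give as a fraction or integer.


Find equilibrium: 132 - 2P = 4P - 19
132 + 19 = 6P
P* = 151/6 = 151/6
Q* = 4*151/6 - 19 = 245/3
Inverse demand: P = 66 - Q/2, so P_max = 66
Inverse supply: P = 19/4 + Q/4, so P_min = 19/4
CS = (1/2) * 245/3 * (66 - 151/6) = 60025/36
PS = (1/2) * 245/3 * (151/6 - 19/4) = 60025/72
TS = CS + PS = 60025/36 + 60025/72 = 60025/24

60025/24


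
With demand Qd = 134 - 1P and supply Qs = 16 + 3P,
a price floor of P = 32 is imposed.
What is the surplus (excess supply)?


At P = 32:
Qd = 134 - 1*32 = 102
Qs = 16 + 3*32 = 112
Surplus = Qs - Qd = 112 - 102 = 10

10


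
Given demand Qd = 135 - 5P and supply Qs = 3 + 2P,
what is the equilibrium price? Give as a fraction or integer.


At equilibrium, Qd = Qs.
135 - 5P = 3 + 2P
135 - 3 = 5P + 2P
132 = 7P
P* = 132/7 = 132/7

132/7


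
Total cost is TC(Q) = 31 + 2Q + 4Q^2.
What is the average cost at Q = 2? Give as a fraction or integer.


TC(2) = 31 + 2*2 + 4*2^2
TC(2) = 31 + 4 + 16 = 51
AC = TC/Q = 51/2 = 51/2

51/2


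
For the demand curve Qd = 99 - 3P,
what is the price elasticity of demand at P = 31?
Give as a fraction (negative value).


dQ/dP = -3
At P = 31: Q = 99 - 3*31 = 6
E = (dQ/dP)(P/Q) = (-3)(31/6) = -31/2

-31/2


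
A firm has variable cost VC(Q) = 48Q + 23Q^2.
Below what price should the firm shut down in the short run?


AVC(Q) = VC(Q)/Q = 48 + 23Q
AVC is increasing in Q, so minimum AVC is at Q -> 0+.
Min AVC = 48
The firm should shut down if P < 48.

48


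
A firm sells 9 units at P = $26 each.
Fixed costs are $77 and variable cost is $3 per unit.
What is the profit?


Total Revenue = P * Q = 26 * 9 = $234
Total Cost = FC + VC*Q = 77 + 3*9 = $104
Profit = TR - TC = 234 - 104 = $130

$130


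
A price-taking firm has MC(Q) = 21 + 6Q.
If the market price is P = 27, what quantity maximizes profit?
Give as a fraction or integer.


In perfect competition, profit is maximized where P = MC.
27 = 21 + 6Q
6 = 6Q
Q* = 6/6 = 1

1


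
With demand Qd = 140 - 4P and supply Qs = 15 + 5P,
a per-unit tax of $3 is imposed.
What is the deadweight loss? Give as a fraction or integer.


Pre-tax equilibrium quantity: Q* = 760/9
Post-tax equilibrium quantity: Q_tax = 700/9
Reduction in quantity: Q* - Q_tax = 20/3
DWL = (1/2) * tax * (Q* - Q_tax)
DWL = (1/2) * 3 * 20/3 = 10

10


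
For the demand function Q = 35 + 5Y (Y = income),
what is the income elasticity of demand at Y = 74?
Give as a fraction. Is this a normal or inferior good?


dQ/dY = 5
At Y = 74: Q = 35 + 5*74 = 405
Ey = (dQ/dY)(Y/Q) = 5 * 74 / 405 = 74/81
Since Ey > 0, this is a normal good.

74/81 (normal good)


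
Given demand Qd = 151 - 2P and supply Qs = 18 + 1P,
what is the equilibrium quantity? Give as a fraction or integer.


First find equilibrium price:
151 - 2P = 18 + 1P
P* = 133/3 = 133/3
Then substitute into demand:
Q* = 151 - 2 * 133/3 = 187/3

187/3


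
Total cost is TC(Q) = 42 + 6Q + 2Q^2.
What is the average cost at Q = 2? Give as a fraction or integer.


TC(2) = 42 + 6*2 + 2*2^2
TC(2) = 42 + 12 + 8 = 62
AC = TC/Q = 62/2 = 31

31


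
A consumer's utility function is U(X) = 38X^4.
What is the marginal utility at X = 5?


MU = dU/dX = 38*4*X^(4-1)
MU = 152*X^3
At X = 5:
MU = 152 * 5^3
MU = 152 * 125 = 19000

19000


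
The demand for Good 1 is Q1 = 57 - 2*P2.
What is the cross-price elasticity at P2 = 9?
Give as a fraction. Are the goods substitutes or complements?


dQ1/dP2 = -2
At P2 = 9: Q1 = 57 - 2*9 = 39
Exy = (dQ1/dP2)(P2/Q1) = -2 * 9 / 39 = -6/13
Since Exy < 0, the goods are complements.

-6/13 (complements)


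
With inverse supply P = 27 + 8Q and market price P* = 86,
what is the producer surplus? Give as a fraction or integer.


Minimum supply price (at Q=0): P_min = 27
Quantity supplied at P* = 86:
Q* = (86 - 27)/8 = 59/8
PS = (1/2) * Q* * (P* - P_min)
PS = (1/2) * 59/8 * (86 - 27)
PS = (1/2) * 59/8 * 59 = 3481/16

3481/16


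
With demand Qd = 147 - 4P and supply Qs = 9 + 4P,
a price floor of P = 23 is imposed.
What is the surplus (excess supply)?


At P = 23:
Qd = 147 - 4*23 = 55
Qs = 9 + 4*23 = 101
Surplus = Qs - Qd = 101 - 55 = 46

46


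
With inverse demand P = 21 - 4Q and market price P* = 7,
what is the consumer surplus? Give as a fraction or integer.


Maximum willingness to pay (at Q=0): P_max = 21
Quantity demanded at P* = 7:
Q* = (21 - 7)/4 = 7/2
CS = (1/2) * Q* * (P_max - P*)
CS = (1/2) * 7/2 * (21 - 7)
CS = (1/2) * 7/2 * 14 = 49/2

49/2


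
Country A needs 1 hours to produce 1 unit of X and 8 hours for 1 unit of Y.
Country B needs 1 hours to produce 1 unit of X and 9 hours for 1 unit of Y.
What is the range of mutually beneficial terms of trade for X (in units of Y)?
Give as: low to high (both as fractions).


Opportunity cost of X for Country A = hours_X / hours_Y = 1/8 = 1/8 units of Y
Opportunity cost of X for Country B = hours_X / hours_Y = 1/9 = 1/9 units of Y
Terms of trade must be between the two opportunity costs.
Range: 1/9 to 1/8

1/9 to 1/8


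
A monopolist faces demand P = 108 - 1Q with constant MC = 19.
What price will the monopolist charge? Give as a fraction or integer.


MR = 108 - 2Q
Set MR = MC: 108 - 2Q = 19
Q* = 89/2
Substitute into demand:
P* = 108 - 1*89/2 = 127/2

127/2


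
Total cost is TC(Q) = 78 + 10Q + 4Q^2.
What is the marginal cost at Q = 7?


MC = dTC/dQ = 10 + 2*4*Q
At Q = 7:
MC = 10 + 8*7
MC = 10 + 56 = 66

66


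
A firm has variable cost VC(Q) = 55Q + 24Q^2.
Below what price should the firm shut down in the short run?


AVC(Q) = VC(Q)/Q = 55 + 24Q
AVC is increasing in Q, so minimum AVC is at Q -> 0+.
Min AVC = 55
The firm should shut down if P < 55.

55


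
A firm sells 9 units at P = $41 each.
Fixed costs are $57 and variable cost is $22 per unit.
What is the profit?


Total Revenue = P * Q = 41 * 9 = $369
Total Cost = FC + VC*Q = 57 + 22*9 = $255
Profit = TR - TC = 369 - 255 = $114

$114


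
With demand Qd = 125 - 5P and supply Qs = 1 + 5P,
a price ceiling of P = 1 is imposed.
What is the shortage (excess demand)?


At P = 1:
Qd = 125 - 5*1 = 120
Qs = 1 + 5*1 = 6
Shortage = Qd - Qs = 120 - 6 = 114

114


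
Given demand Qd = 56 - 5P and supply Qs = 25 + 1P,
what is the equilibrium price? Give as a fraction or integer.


At equilibrium, Qd = Qs.
56 - 5P = 25 + 1P
56 - 25 = 5P + 1P
31 = 6P
P* = 31/6 = 31/6

31/6


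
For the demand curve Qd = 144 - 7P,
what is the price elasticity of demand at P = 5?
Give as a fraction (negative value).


dQ/dP = -7
At P = 5: Q = 144 - 7*5 = 109
E = (dQ/dP)(P/Q) = (-7)(5/109) = -35/109

-35/109


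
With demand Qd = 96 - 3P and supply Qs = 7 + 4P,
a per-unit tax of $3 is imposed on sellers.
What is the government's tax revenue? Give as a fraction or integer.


With tax on sellers, new supply: Qs' = 7 + 4(P - 3)
= 4P - 5
New equilibrium quantity:
Q_new = 369/7
Tax revenue = tax * Q_new = 3 * 369/7 = 1107/7

1107/7


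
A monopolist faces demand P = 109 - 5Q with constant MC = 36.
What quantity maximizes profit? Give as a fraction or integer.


TR = P*Q = (109 - 5Q)Q = 109Q - 5Q^2
MR = dTR/dQ = 109 - 10Q
Set MR = MC:
109 - 10Q = 36
73 = 10Q
Q* = 73/10 = 73/10

73/10


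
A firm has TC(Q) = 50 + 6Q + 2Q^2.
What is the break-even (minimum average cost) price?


AC(Q) = 50/Q + 6 + 2Q
To minimize: dAC/dQ = -50/Q^2 + 2 = 0
Q^2 = 50/2 = 25
Q* = 5
Min AC = 50/5 + 6 + 2*5
Min AC = 10 + 6 + 10 = 26

26


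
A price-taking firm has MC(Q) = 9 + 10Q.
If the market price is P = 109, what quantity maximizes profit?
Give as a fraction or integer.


In perfect competition, profit is maximized where P = MC.
109 = 9 + 10Q
100 = 10Q
Q* = 100/10 = 10

10


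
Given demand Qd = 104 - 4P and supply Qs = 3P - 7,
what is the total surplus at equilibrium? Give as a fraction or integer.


Find equilibrium: 104 - 4P = 3P - 7
104 + 7 = 7P
P* = 111/7 = 111/7
Q* = 3*111/7 - 7 = 284/7
Inverse demand: P = 26 - Q/4, so P_max = 26
Inverse supply: P = 7/3 + Q/3, so P_min = 7/3
CS = (1/2) * 284/7 * (26 - 111/7) = 10082/49
PS = (1/2) * 284/7 * (111/7 - 7/3) = 40328/147
TS = CS + PS = 10082/49 + 40328/147 = 10082/21

10082/21


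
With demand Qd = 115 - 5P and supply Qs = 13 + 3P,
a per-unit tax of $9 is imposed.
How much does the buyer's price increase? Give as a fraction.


With a per-unit tax, the buyer's price increase depends on relative slopes.
Supply slope: d = 3, Demand slope: b = 5
Buyer's price increase = d * tax / (b + d)
= 3 * 9 / (5 + 3)
= 27 / 8 = 27/8

27/8


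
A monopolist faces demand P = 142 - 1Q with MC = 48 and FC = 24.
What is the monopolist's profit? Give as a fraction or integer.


MR = MC: 142 - 2Q = 48
Q* = 47
P* = 142 - 1*47 = 95
Profit = (P* - MC)*Q* - FC
= (95 - 48)*47 - 24
= 47*47 - 24
= 2209 - 24 = 2185

2185


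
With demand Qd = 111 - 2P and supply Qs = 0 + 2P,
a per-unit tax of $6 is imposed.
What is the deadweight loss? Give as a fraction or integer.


Pre-tax equilibrium quantity: Q* = 111/2
Post-tax equilibrium quantity: Q_tax = 99/2
Reduction in quantity: Q* - Q_tax = 6
DWL = (1/2) * tax * (Q* - Q_tax)
DWL = (1/2) * 6 * 6 = 18

18


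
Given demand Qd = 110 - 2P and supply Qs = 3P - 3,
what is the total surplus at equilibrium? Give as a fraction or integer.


Find equilibrium: 110 - 2P = 3P - 3
110 + 3 = 5P
P* = 113/5 = 113/5
Q* = 3*113/5 - 3 = 324/5
Inverse demand: P = 55 - Q/2, so P_max = 55
Inverse supply: P = 1 + Q/3, so P_min = 1
CS = (1/2) * 324/5 * (55 - 113/5) = 26244/25
PS = (1/2) * 324/5 * (113/5 - 1) = 17496/25
TS = CS + PS = 26244/25 + 17496/25 = 8748/5

8748/5


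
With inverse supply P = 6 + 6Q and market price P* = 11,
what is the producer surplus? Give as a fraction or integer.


Minimum supply price (at Q=0): P_min = 6
Quantity supplied at P* = 11:
Q* = (11 - 6)/6 = 5/6
PS = (1/2) * Q* * (P* - P_min)
PS = (1/2) * 5/6 * (11 - 6)
PS = (1/2) * 5/6 * 5 = 25/12

25/12


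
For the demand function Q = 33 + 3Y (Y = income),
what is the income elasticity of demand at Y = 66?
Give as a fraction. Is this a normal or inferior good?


dQ/dY = 3
At Y = 66: Q = 33 + 3*66 = 231
Ey = (dQ/dY)(Y/Q) = 3 * 66 / 231 = 6/7
Since Ey > 0, this is a normal good.

6/7 (normal good)


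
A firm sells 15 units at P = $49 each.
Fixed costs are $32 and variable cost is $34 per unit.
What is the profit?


Total Revenue = P * Q = 49 * 15 = $735
Total Cost = FC + VC*Q = 32 + 34*15 = $542
Profit = TR - TC = 735 - 542 = $193

$193


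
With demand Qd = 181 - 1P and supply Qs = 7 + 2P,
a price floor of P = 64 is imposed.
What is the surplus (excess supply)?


At P = 64:
Qd = 181 - 1*64 = 117
Qs = 7 + 2*64 = 135
Surplus = Qs - Qd = 135 - 117 = 18

18


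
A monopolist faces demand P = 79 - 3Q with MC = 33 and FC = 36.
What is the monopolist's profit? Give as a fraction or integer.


MR = MC: 79 - 6Q = 33
Q* = 23/3
P* = 79 - 3*23/3 = 56
Profit = (P* - MC)*Q* - FC
= (56 - 33)*23/3 - 36
= 23*23/3 - 36
= 529/3 - 36 = 421/3

421/3


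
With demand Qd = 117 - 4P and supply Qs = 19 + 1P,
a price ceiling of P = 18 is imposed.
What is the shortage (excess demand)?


At P = 18:
Qd = 117 - 4*18 = 45
Qs = 19 + 1*18 = 37
Shortage = Qd - Qs = 45 - 37 = 8

8


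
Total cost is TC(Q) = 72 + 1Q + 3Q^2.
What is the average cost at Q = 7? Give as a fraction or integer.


TC(7) = 72 + 1*7 + 3*7^2
TC(7) = 72 + 7 + 147 = 226
AC = TC/Q = 226/7 = 226/7

226/7


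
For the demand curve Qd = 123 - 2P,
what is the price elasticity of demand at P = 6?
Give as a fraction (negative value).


dQ/dP = -2
At P = 6: Q = 123 - 2*6 = 111
E = (dQ/dP)(P/Q) = (-2)(6/111) = -4/37

-4/37


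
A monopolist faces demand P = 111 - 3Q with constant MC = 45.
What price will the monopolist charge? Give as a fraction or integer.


MR = 111 - 6Q
Set MR = MC: 111 - 6Q = 45
Q* = 11
Substitute into demand:
P* = 111 - 3*11 = 78

78


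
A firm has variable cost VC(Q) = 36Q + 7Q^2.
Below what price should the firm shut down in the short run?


AVC(Q) = VC(Q)/Q = 36 + 7Q
AVC is increasing in Q, so minimum AVC is at Q -> 0+.
Min AVC = 36
The firm should shut down if P < 36.

36


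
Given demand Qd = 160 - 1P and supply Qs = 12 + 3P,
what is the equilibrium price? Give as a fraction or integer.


At equilibrium, Qd = Qs.
160 - 1P = 12 + 3P
160 - 12 = 1P + 3P
148 = 4P
P* = 148/4 = 37

37


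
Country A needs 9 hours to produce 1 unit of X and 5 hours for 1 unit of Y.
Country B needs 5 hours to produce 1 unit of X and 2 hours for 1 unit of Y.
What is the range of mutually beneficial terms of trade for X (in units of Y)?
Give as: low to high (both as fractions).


Opportunity cost of X for Country A = hours_X / hours_Y = 9/5 = 9/5 units of Y
Opportunity cost of X for Country B = hours_X / hours_Y = 5/2 = 5/2 units of Y
Terms of trade must be between the two opportunity costs.
Range: 9/5 to 5/2

9/5 to 5/2


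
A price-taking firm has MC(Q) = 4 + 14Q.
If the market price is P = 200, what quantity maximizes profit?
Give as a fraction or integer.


In perfect competition, profit is maximized where P = MC.
200 = 4 + 14Q
196 = 14Q
Q* = 196/14 = 14

14


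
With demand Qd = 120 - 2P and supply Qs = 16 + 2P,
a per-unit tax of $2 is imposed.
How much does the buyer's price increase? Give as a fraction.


With a per-unit tax, the buyer's price increase depends on relative slopes.
Supply slope: d = 2, Demand slope: b = 2
Buyer's price increase = d * tax / (b + d)
= 2 * 2 / (2 + 2)
= 4 / 4 = 1

1


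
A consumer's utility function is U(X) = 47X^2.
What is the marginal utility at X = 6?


MU = dU/dX = 47*2*X^(2-1)
MU = 94*X^1
At X = 6:
MU = 94 * 6^1
MU = 94 * 6 = 564

564


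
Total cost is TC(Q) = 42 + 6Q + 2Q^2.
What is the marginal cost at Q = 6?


MC = dTC/dQ = 6 + 2*2*Q
At Q = 6:
MC = 6 + 4*6
MC = 6 + 24 = 30

30


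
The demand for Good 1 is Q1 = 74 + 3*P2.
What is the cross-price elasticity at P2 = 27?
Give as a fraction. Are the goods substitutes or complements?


dQ1/dP2 = 3
At P2 = 27: Q1 = 74 + 3*27 = 155
Exy = (dQ1/dP2)(P2/Q1) = 3 * 27 / 155 = 81/155
Since Exy > 0, the goods are substitutes.

81/155 (substitutes)


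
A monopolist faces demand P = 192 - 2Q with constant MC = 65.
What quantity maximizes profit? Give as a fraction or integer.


TR = P*Q = (192 - 2Q)Q = 192Q - 2Q^2
MR = dTR/dQ = 192 - 4Q
Set MR = MC:
192 - 4Q = 65
127 = 4Q
Q* = 127/4 = 127/4

127/4


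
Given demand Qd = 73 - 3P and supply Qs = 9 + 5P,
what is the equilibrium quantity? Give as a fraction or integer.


First find equilibrium price:
73 - 3P = 9 + 5P
P* = 64/8 = 8
Then substitute into demand:
Q* = 73 - 3 * 8 = 49

49


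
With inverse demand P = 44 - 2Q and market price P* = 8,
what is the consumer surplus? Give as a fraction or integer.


Maximum willingness to pay (at Q=0): P_max = 44
Quantity demanded at P* = 8:
Q* = (44 - 8)/2 = 18
CS = (1/2) * Q* * (P_max - P*)
CS = (1/2) * 18 * (44 - 8)
CS = (1/2) * 18 * 36 = 324

324


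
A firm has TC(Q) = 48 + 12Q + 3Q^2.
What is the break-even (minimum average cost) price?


AC(Q) = 48/Q + 12 + 3Q
To minimize: dAC/dQ = -48/Q^2 + 3 = 0
Q^2 = 48/3 = 16
Q* = 4
Min AC = 48/4 + 12 + 3*4
Min AC = 12 + 12 + 12 = 36

36


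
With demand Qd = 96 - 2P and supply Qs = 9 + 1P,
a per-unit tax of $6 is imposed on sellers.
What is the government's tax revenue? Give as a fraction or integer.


With tax on sellers, new supply: Qs' = 9 + 1(P - 6)
= 3 + 1P
New equilibrium quantity:
Q_new = 34
Tax revenue = tax * Q_new = 6 * 34 = 204

204


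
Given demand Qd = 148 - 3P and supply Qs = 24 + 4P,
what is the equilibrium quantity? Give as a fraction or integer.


First find equilibrium price:
148 - 3P = 24 + 4P
P* = 124/7 = 124/7
Then substitute into demand:
Q* = 148 - 3 * 124/7 = 664/7

664/7


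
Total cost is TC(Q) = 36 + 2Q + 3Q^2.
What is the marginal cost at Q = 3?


MC = dTC/dQ = 2 + 2*3*Q
At Q = 3:
MC = 2 + 6*3
MC = 2 + 18 = 20

20


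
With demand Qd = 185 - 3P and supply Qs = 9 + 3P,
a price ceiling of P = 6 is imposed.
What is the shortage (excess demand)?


At P = 6:
Qd = 185 - 3*6 = 167
Qs = 9 + 3*6 = 27
Shortage = Qd - Qs = 167 - 27 = 140

140


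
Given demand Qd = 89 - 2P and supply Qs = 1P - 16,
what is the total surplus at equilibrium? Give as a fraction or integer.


Find equilibrium: 89 - 2P = 1P - 16
89 + 16 = 3P
P* = 105/3 = 35
Q* = 1*35 - 16 = 19
Inverse demand: P = 89/2 - Q/2, so P_max = 89/2
Inverse supply: P = 16 + Q/1, so P_min = 16
CS = (1/2) * 19 * (89/2 - 35) = 361/4
PS = (1/2) * 19 * (35 - 16) = 361/2
TS = CS + PS = 361/4 + 361/2 = 1083/4

1083/4


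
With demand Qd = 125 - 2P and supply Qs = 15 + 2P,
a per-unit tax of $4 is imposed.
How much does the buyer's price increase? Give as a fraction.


With a per-unit tax, the buyer's price increase depends on relative slopes.
Supply slope: d = 2, Demand slope: b = 2
Buyer's price increase = d * tax / (b + d)
= 2 * 4 / (2 + 2)
= 8 / 4 = 2

2


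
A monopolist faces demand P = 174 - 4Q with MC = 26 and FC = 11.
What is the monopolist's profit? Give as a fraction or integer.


MR = MC: 174 - 8Q = 26
Q* = 37/2
P* = 174 - 4*37/2 = 100
Profit = (P* - MC)*Q* - FC
= (100 - 26)*37/2 - 11
= 74*37/2 - 11
= 1369 - 11 = 1358

1358


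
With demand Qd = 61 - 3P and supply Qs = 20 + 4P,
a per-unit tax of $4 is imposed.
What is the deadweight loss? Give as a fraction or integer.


Pre-tax equilibrium quantity: Q* = 304/7
Post-tax equilibrium quantity: Q_tax = 256/7
Reduction in quantity: Q* - Q_tax = 48/7
DWL = (1/2) * tax * (Q* - Q_tax)
DWL = (1/2) * 4 * 48/7 = 96/7

96/7


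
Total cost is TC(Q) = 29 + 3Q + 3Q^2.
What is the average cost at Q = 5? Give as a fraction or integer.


TC(5) = 29 + 3*5 + 3*5^2
TC(5) = 29 + 15 + 75 = 119
AC = TC/Q = 119/5 = 119/5

119/5


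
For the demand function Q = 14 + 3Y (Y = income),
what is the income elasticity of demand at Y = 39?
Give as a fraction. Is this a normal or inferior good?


dQ/dY = 3
At Y = 39: Q = 14 + 3*39 = 131
Ey = (dQ/dY)(Y/Q) = 3 * 39 / 131 = 117/131
Since Ey > 0, this is a normal good.

117/131 (normal good)


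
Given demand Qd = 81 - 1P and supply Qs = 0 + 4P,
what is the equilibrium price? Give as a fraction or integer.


At equilibrium, Qd = Qs.
81 - 1P = 0 + 4P
81 - 0 = 1P + 4P
81 = 5P
P* = 81/5 = 81/5

81/5


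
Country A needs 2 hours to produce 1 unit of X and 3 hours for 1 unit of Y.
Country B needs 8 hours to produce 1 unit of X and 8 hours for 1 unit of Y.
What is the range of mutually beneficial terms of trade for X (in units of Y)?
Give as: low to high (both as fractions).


Opportunity cost of X for Country A = hours_X / hours_Y = 2/3 = 2/3 units of Y
Opportunity cost of X for Country B = hours_X / hours_Y = 8/8 = 1 units of Y
Terms of trade must be between the two opportunity costs.
Range: 2/3 to 1

2/3 to 1


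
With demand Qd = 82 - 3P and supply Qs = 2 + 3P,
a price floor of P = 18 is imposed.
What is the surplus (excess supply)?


At P = 18:
Qd = 82 - 3*18 = 28
Qs = 2 + 3*18 = 56
Surplus = Qs - Qd = 56 - 28 = 28

28


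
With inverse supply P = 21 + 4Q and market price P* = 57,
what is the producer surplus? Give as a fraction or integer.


Minimum supply price (at Q=0): P_min = 21
Quantity supplied at P* = 57:
Q* = (57 - 21)/4 = 9
PS = (1/2) * Q* * (P* - P_min)
PS = (1/2) * 9 * (57 - 21)
PS = (1/2) * 9 * 36 = 162

162


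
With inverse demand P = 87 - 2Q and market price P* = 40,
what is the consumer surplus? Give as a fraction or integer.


Maximum willingness to pay (at Q=0): P_max = 87
Quantity demanded at P* = 40:
Q* = (87 - 40)/2 = 47/2
CS = (1/2) * Q* * (P_max - P*)
CS = (1/2) * 47/2 * (87 - 40)
CS = (1/2) * 47/2 * 47 = 2209/4

2209/4


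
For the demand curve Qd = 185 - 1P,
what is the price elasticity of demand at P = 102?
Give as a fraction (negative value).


dQ/dP = -1
At P = 102: Q = 185 - 1*102 = 83
E = (dQ/dP)(P/Q) = (-1)(102/83) = -102/83

-102/83


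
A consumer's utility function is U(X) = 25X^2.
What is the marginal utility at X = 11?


MU = dU/dX = 25*2*X^(2-1)
MU = 50*X^1
At X = 11:
MU = 50 * 11^1
MU = 50 * 11 = 550

550


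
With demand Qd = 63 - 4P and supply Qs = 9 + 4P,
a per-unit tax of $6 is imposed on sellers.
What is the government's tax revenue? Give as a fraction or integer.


With tax on sellers, new supply: Qs' = 9 + 4(P - 6)
= 4P - 15
New equilibrium quantity:
Q_new = 24
Tax revenue = tax * Q_new = 6 * 24 = 144

144


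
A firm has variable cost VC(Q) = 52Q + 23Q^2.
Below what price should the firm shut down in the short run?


AVC(Q) = VC(Q)/Q = 52 + 23Q
AVC is increasing in Q, so minimum AVC is at Q -> 0+.
Min AVC = 52
The firm should shut down if P < 52.

52


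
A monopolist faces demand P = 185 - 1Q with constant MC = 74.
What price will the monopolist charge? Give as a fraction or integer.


MR = 185 - 2Q
Set MR = MC: 185 - 2Q = 74
Q* = 111/2
Substitute into demand:
P* = 185 - 1*111/2 = 259/2

259/2


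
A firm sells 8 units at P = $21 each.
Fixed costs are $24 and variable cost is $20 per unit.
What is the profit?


Total Revenue = P * Q = 21 * 8 = $168
Total Cost = FC + VC*Q = 24 + 20*8 = $184
Profit = TR - TC = 168 - 184 = $-16

$-16


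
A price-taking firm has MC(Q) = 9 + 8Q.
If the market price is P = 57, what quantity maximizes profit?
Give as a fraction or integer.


In perfect competition, profit is maximized where P = MC.
57 = 9 + 8Q
48 = 8Q
Q* = 48/8 = 6

6


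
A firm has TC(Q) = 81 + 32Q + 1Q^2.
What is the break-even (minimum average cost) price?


AC(Q) = 81/Q + 32 + 1Q
To minimize: dAC/dQ = -81/Q^2 + 1 = 0
Q^2 = 81/1 = 81
Q* = 9
Min AC = 81/9 + 32 + 1*9
Min AC = 9 + 32 + 9 = 50

50


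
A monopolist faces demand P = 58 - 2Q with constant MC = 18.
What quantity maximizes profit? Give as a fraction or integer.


TR = P*Q = (58 - 2Q)Q = 58Q - 2Q^2
MR = dTR/dQ = 58 - 4Q
Set MR = MC:
58 - 4Q = 18
40 = 4Q
Q* = 40/4 = 10

10


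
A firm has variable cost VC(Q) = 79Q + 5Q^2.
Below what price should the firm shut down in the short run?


AVC(Q) = VC(Q)/Q = 79 + 5Q
AVC is increasing in Q, so minimum AVC is at Q -> 0+.
Min AVC = 79
The firm should shut down if P < 79.

79


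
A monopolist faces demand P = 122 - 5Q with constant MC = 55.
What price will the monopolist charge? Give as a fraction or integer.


MR = 122 - 10Q
Set MR = MC: 122 - 10Q = 55
Q* = 67/10
Substitute into demand:
P* = 122 - 5*67/10 = 177/2

177/2


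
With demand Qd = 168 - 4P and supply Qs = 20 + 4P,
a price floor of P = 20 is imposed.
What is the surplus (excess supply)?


At P = 20:
Qd = 168 - 4*20 = 88
Qs = 20 + 4*20 = 100
Surplus = Qs - Qd = 100 - 88 = 12

12


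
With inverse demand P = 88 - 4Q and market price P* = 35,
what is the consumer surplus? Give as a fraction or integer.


Maximum willingness to pay (at Q=0): P_max = 88
Quantity demanded at P* = 35:
Q* = (88 - 35)/4 = 53/4
CS = (1/2) * Q* * (P_max - P*)
CS = (1/2) * 53/4 * (88 - 35)
CS = (1/2) * 53/4 * 53 = 2809/8

2809/8


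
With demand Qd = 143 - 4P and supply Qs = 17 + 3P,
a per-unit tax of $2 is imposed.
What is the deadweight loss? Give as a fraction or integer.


Pre-tax equilibrium quantity: Q* = 71
Post-tax equilibrium quantity: Q_tax = 473/7
Reduction in quantity: Q* - Q_tax = 24/7
DWL = (1/2) * tax * (Q* - Q_tax)
DWL = (1/2) * 2 * 24/7 = 24/7

24/7


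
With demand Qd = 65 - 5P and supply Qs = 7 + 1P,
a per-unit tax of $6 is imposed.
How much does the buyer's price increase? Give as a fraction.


With a per-unit tax, the buyer's price increase depends on relative slopes.
Supply slope: d = 1, Demand slope: b = 5
Buyer's price increase = d * tax / (b + d)
= 1 * 6 / (5 + 1)
= 6 / 6 = 1

1


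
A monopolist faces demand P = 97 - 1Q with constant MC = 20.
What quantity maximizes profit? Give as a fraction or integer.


TR = P*Q = (97 - 1Q)Q = 97Q - 1Q^2
MR = dTR/dQ = 97 - 2Q
Set MR = MC:
97 - 2Q = 20
77 = 2Q
Q* = 77/2 = 77/2

77/2


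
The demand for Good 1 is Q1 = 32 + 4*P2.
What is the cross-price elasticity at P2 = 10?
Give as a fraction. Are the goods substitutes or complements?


dQ1/dP2 = 4
At P2 = 10: Q1 = 32 + 4*10 = 72
Exy = (dQ1/dP2)(P2/Q1) = 4 * 10 / 72 = 5/9
Since Exy > 0, the goods are substitutes.

5/9 (substitutes)


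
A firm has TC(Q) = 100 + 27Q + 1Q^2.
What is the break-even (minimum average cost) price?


AC(Q) = 100/Q + 27 + 1Q
To minimize: dAC/dQ = -100/Q^2 + 1 = 0
Q^2 = 100/1 = 100
Q* = 10
Min AC = 100/10 + 27 + 1*10
Min AC = 10 + 27 + 10 = 47

47


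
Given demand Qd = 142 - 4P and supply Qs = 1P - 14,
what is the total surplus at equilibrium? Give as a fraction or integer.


Find equilibrium: 142 - 4P = 1P - 14
142 + 14 = 5P
P* = 156/5 = 156/5
Q* = 1*156/5 - 14 = 86/5
Inverse demand: P = 71/2 - Q/4, so P_max = 71/2
Inverse supply: P = 14 + Q/1, so P_min = 14
CS = (1/2) * 86/5 * (71/2 - 156/5) = 1849/50
PS = (1/2) * 86/5 * (156/5 - 14) = 3698/25
TS = CS + PS = 1849/50 + 3698/25 = 1849/10

1849/10


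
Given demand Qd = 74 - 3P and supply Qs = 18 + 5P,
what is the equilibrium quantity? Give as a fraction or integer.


First find equilibrium price:
74 - 3P = 18 + 5P
P* = 56/8 = 7
Then substitute into demand:
Q* = 74 - 3 * 7 = 53

53


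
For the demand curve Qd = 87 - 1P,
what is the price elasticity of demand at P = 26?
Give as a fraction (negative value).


dQ/dP = -1
At P = 26: Q = 87 - 1*26 = 61
E = (dQ/dP)(P/Q) = (-1)(26/61) = -26/61

-26/61


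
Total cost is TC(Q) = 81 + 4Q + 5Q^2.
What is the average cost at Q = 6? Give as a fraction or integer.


TC(6) = 81 + 4*6 + 5*6^2
TC(6) = 81 + 24 + 180 = 285
AC = TC/Q = 285/6 = 95/2

95/2


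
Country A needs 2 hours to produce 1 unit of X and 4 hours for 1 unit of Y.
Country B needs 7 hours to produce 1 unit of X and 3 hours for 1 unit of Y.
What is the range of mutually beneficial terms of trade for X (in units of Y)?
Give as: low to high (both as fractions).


Opportunity cost of X for Country A = hours_X / hours_Y = 2/4 = 1/2 units of Y
Opportunity cost of X for Country B = hours_X / hours_Y = 7/3 = 7/3 units of Y
Terms of trade must be between the two opportunity costs.
Range: 1/2 to 7/3

1/2 to 7/3


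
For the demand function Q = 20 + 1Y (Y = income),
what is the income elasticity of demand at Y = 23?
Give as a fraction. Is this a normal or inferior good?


dQ/dY = 1
At Y = 23: Q = 20 + 1*23 = 43
Ey = (dQ/dY)(Y/Q) = 1 * 23 / 43 = 23/43
Since Ey > 0, this is a normal good.

23/43 (normal good)


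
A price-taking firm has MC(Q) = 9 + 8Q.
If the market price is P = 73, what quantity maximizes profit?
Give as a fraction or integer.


In perfect competition, profit is maximized where P = MC.
73 = 9 + 8Q
64 = 8Q
Q* = 64/8 = 8

8


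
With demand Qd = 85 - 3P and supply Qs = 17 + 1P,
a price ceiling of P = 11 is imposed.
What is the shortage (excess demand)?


At P = 11:
Qd = 85 - 3*11 = 52
Qs = 17 + 1*11 = 28
Shortage = Qd - Qs = 52 - 28 = 24

24


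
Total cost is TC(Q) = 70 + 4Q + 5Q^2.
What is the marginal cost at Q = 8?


MC = dTC/dQ = 4 + 2*5*Q
At Q = 8:
MC = 4 + 10*8
MC = 4 + 80 = 84

84


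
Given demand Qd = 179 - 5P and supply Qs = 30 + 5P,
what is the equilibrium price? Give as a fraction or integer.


At equilibrium, Qd = Qs.
179 - 5P = 30 + 5P
179 - 30 = 5P + 5P
149 = 10P
P* = 149/10 = 149/10

149/10


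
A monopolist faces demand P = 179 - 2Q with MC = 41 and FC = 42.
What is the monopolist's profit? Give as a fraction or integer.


MR = MC: 179 - 4Q = 41
Q* = 69/2
P* = 179 - 2*69/2 = 110
Profit = (P* - MC)*Q* - FC
= (110 - 41)*69/2 - 42
= 69*69/2 - 42
= 4761/2 - 42 = 4677/2

4677/2


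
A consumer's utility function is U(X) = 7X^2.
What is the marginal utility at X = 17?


MU = dU/dX = 7*2*X^(2-1)
MU = 14*X^1
At X = 17:
MU = 14 * 17^1
MU = 14 * 17 = 238

238


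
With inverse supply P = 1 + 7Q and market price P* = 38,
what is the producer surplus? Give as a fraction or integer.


Minimum supply price (at Q=0): P_min = 1
Quantity supplied at P* = 38:
Q* = (38 - 1)/7 = 37/7
PS = (1/2) * Q* * (P* - P_min)
PS = (1/2) * 37/7 * (38 - 1)
PS = (1/2) * 37/7 * 37 = 1369/14

1369/14


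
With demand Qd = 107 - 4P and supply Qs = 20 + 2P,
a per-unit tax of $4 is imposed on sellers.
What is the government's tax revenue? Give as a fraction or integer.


With tax on sellers, new supply: Qs' = 20 + 2(P - 4)
= 12 + 2P
New equilibrium quantity:
Q_new = 131/3
Tax revenue = tax * Q_new = 4 * 131/3 = 524/3

524/3


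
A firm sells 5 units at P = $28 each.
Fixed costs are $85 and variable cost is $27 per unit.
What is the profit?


Total Revenue = P * Q = 28 * 5 = $140
Total Cost = FC + VC*Q = 85 + 27*5 = $220
Profit = TR - TC = 140 - 220 = $-80

$-80


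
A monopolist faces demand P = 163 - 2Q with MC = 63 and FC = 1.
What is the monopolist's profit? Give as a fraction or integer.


MR = MC: 163 - 4Q = 63
Q* = 25
P* = 163 - 2*25 = 113
Profit = (P* - MC)*Q* - FC
= (113 - 63)*25 - 1
= 50*25 - 1
= 1250 - 1 = 1249

1249


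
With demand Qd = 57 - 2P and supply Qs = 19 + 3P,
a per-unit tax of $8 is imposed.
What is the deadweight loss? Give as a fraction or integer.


Pre-tax equilibrium quantity: Q* = 209/5
Post-tax equilibrium quantity: Q_tax = 161/5
Reduction in quantity: Q* - Q_tax = 48/5
DWL = (1/2) * tax * (Q* - Q_tax)
DWL = (1/2) * 8 * 48/5 = 192/5

192/5


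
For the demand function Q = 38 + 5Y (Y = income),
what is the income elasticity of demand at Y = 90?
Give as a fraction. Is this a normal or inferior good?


dQ/dY = 5
At Y = 90: Q = 38 + 5*90 = 488
Ey = (dQ/dY)(Y/Q) = 5 * 90 / 488 = 225/244
Since Ey > 0, this is a normal good.

225/244 (normal good)


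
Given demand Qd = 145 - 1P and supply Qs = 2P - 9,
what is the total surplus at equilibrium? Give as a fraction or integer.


Find equilibrium: 145 - 1P = 2P - 9
145 + 9 = 3P
P* = 154/3 = 154/3
Q* = 2*154/3 - 9 = 281/3
Inverse demand: P = 145 - Q/1, so P_max = 145
Inverse supply: P = 9/2 + Q/2, so P_min = 9/2
CS = (1/2) * 281/3 * (145 - 154/3) = 78961/18
PS = (1/2) * 281/3 * (154/3 - 9/2) = 78961/36
TS = CS + PS = 78961/18 + 78961/36 = 78961/12

78961/12


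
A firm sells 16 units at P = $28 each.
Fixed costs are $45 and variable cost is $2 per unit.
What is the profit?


Total Revenue = P * Q = 28 * 16 = $448
Total Cost = FC + VC*Q = 45 + 2*16 = $77
Profit = TR - TC = 448 - 77 = $371

$371


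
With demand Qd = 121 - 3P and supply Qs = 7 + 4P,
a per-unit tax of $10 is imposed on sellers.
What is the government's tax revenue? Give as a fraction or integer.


With tax on sellers, new supply: Qs' = 7 + 4(P - 10)
= 4P - 33
New equilibrium quantity:
Q_new = 55
Tax revenue = tax * Q_new = 10 * 55 = 550

550


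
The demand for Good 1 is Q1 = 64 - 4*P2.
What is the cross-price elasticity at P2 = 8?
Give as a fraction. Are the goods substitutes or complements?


dQ1/dP2 = -4
At P2 = 8: Q1 = 64 - 4*8 = 32
Exy = (dQ1/dP2)(P2/Q1) = -4 * 8 / 32 = -1
Since Exy < 0, the goods are complements.

-1 (complements)


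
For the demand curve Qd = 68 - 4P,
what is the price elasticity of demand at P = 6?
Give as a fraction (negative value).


dQ/dP = -4
At P = 6: Q = 68 - 4*6 = 44
E = (dQ/dP)(P/Q) = (-4)(6/44) = -6/11

-6/11


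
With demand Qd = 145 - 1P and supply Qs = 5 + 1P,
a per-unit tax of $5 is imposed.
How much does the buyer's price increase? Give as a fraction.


With a per-unit tax, the buyer's price increase depends on relative slopes.
Supply slope: d = 1, Demand slope: b = 1
Buyer's price increase = d * tax / (b + d)
= 1 * 5 / (1 + 1)
= 5 / 2 = 5/2

5/2


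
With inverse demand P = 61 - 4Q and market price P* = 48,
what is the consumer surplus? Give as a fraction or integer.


Maximum willingness to pay (at Q=0): P_max = 61
Quantity demanded at P* = 48:
Q* = (61 - 48)/4 = 13/4
CS = (1/2) * Q* * (P_max - P*)
CS = (1/2) * 13/4 * (61 - 48)
CS = (1/2) * 13/4 * 13 = 169/8

169/8


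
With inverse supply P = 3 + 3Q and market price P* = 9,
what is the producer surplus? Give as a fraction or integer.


Minimum supply price (at Q=0): P_min = 3
Quantity supplied at P* = 9:
Q* = (9 - 3)/3 = 2
PS = (1/2) * Q* * (P* - P_min)
PS = (1/2) * 2 * (9 - 3)
PS = (1/2) * 2 * 6 = 6

6


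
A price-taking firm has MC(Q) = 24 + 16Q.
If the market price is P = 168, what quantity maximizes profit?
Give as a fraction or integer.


In perfect competition, profit is maximized where P = MC.
168 = 24 + 16Q
144 = 16Q
Q* = 144/16 = 9

9


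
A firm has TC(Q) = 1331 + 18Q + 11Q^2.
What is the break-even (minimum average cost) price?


AC(Q) = 1331/Q + 18 + 11Q
To minimize: dAC/dQ = -1331/Q^2 + 11 = 0
Q^2 = 1331/11 = 121
Q* = 11
Min AC = 1331/11 + 18 + 11*11
Min AC = 121 + 18 + 121 = 260

260


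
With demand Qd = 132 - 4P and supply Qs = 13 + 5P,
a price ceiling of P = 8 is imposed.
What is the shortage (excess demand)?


At P = 8:
Qd = 132 - 4*8 = 100
Qs = 13 + 5*8 = 53
Shortage = Qd - Qs = 100 - 53 = 47

47


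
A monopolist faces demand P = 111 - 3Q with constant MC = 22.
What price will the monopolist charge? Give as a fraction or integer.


MR = 111 - 6Q
Set MR = MC: 111 - 6Q = 22
Q* = 89/6
Substitute into demand:
P* = 111 - 3*89/6 = 133/2

133/2


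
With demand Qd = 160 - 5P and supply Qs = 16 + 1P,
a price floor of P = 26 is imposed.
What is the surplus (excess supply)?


At P = 26:
Qd = 160 - 5*26 = 30
Qs = 16 + 1*26 = 42
Surplus = Qs - Qd = 42 - 30 = 12

12


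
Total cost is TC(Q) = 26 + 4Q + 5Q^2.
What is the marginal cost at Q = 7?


MC = dTC/dQ = 4 + 2*5*Q
At Q = 7:
MC = 4 + 10*7
MC = 4 + 70 = 74

74


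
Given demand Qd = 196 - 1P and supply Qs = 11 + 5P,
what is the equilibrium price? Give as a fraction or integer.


At equilibrium, Qd = Qs.
196 - 1P = 11 + 5P
196 - 11 = 1P + 5P
185 = 6P
P* = 185/6 = 185/6

185/6
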